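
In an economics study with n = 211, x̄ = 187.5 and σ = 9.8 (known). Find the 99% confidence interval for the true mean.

CI = x̄ ± z*(σ/√n) = 187.5 ± 2.576(9.8/√211) = 187.5 ± 1.74 = (185.76, 189.24)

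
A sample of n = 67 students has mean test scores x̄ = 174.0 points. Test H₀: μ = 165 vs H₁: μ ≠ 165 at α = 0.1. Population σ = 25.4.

z = (x̄ - μ₀)/(σ/√n) = (174.0 - 165)/(25.4/√67) = 2.9. Critical value: ±1.645. Since |2.9| > 1.645, Reject H₀.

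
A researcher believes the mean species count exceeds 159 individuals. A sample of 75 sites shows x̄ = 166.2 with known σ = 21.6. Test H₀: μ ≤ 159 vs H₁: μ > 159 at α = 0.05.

z = 2.887. Critical value: 1.645. Reject H₀.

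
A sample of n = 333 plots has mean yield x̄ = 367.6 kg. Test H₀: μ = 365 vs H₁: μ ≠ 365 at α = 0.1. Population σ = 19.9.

z = (x̄ - μ₀)/(σ/√n) = (367.6 - 365)/(19.9/√333) = 2.384. Critical value: ±1.645. Since |2.384| > 1.645, Reject H₀.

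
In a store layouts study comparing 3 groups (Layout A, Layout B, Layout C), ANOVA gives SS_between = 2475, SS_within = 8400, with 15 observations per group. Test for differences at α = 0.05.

df_between = 2, df_within = 42. F = MS_between/MS_within = 1237.5/200.0 = 6.188. F_crit ≈ 3.22. Reject H₀. At least one mean differs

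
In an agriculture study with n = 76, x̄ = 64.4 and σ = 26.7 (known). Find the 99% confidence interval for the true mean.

CI = x̄ ± z*(σ/√n) = 64.4 ± 2.576(26.7/√76) = 64.4 ± 7.89 = (56.51, 72.29)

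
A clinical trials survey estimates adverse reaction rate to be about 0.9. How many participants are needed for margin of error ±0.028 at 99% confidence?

n = z²p(1-p)/E² = 2.576²×0.9×0.1/0.028² = 761.8 → n = 762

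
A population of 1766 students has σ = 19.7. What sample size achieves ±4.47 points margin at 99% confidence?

Without FPC: n₀ = (2.576×19.7/4.47)² = 128.887. With FPC: n = n₀N/(n₀+N-1) = 120.2 → n = 121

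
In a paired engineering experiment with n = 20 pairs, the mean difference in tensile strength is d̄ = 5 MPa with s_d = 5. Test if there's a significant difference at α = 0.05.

t = d̄/(s_d/√n) = 5/(5/√20) = 4.472. df = 19, critical t = ±2.093. Reject H₀.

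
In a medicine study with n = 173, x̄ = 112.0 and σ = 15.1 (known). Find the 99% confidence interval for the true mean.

CI = x̄ ± z*(σ/√n) = 112.0 ± 2.576(15.1/√173) = 112.0 ± 2.96 = (109.04, 114.96)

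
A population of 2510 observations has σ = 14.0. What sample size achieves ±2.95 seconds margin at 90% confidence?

Without FPC: n₀ = (1.645×14.0/2.95)² = 60.946. With FPC: n = n₀N/(n₀+N-1) = 59.5 → n = 60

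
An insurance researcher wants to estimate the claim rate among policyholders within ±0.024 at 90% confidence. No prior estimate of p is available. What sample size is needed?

Conservative approach: use p = 0.5 (maximizes p(1-p) = 0.25). n = z²(0.25)/E² = 1.645²×0.25/0.024² = 1174.5 → n = 1175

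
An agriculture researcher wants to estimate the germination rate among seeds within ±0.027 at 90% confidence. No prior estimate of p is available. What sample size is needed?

Conservative approach: use p = 0.5 (maximizes p(1-p) = 0.25). n = z²(0.25)/E² = 1.645²×0.25/0.027² = 928.0 → n = 928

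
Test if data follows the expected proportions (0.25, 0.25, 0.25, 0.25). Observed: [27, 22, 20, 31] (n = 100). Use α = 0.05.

Expected: [25.0, 25.0, 25.0, 25.0]. χ² = 2.96. df = 3, critical = 7.815. Fail to reject H₀.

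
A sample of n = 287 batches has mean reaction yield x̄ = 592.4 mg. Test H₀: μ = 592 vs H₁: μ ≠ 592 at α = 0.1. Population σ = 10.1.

z = (x̄ - μ₀)/(σ/√n) = (592.4 - 592)/(10.1/√287) = 0.671. Critical value: ±1.645. Since |0.671| ≤ 1.645, Fail to reject H₀.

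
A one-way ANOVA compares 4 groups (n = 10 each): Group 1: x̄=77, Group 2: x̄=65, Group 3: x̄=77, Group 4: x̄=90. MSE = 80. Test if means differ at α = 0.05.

Grand mean = 77.25. SS_between = 3127.5, MS_between = 1042.5. F = 13.031, F_crit ≈ 2.866. Reject H₀.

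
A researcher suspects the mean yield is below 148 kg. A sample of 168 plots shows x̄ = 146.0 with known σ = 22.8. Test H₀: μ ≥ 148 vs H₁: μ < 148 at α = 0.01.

z = -1.137. Critical value: -2.33. Fail to reject H₀.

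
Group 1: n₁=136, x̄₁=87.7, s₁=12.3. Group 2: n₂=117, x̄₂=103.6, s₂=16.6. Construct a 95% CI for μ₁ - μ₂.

Difference = -15.9. SE = √(12.3²/136 + 16.6²/117) = 1.862. CI = (-19.55, -12.25)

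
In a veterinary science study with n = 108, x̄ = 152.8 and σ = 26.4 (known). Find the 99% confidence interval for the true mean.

CI = x̄ ± z*(σ/√n) = 152.8 ± 2.576(26.4/√108) = 152.8 ± 6.54 = (146.26, 159.34)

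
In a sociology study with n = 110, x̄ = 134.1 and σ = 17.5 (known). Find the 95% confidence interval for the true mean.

CI = x̄ ± z*(σ/√n) = 134.1 ± 1.96(17.5/√110) = 134.1 ± 3.27 = (130.83, 137.37)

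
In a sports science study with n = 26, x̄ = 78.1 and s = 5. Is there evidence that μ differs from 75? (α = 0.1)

t = (x̄ - μ₀)/(s/√n) = (78.1 - 75)/(5/√26) = 3.161. df = 25, critical t = ±1.708. Reject H₀.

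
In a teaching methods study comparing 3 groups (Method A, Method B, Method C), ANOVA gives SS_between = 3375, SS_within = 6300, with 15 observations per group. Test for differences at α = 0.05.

df_between = 2, df_within = 42. F = MS_between/MS_within = 1687.5/150.0 = 11.25. F_crit ≈ 3.22. Reject H₀. At least one mean differs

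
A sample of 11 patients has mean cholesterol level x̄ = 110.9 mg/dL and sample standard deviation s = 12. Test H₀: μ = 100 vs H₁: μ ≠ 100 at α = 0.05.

t = (x̄ - μ₀)/(s/√n) = (110.9 - 100)/(12/√11) = 3.013. df = 10, critical t = ±2.228. Reject H₀.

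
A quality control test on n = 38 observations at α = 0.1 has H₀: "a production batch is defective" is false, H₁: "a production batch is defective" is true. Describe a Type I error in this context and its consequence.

Type I error: rejecting H₀ when it is true — concluding that a production batch is defective when in fact it is not. Consequence: scrapping a good batch — wasted material and cost for no reason.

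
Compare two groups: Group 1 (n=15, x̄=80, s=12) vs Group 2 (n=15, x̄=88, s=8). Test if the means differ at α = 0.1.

Pooled sp = 10.2. t = -2.148, df = 28. Critical t = ±1.701. Reject H₀.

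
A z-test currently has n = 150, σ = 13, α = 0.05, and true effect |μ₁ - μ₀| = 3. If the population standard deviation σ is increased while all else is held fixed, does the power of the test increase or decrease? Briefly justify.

Power decreases: a larger σ inflates the standard error σ/√n, pulling the sampling distribution under H₁ back toward the critical value.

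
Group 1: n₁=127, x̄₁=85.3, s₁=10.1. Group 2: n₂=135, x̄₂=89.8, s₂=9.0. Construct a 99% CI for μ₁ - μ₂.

Difference = -4.5. SE = √(10.1²/127 + 9.0²/135) = 1.185. CI = (-7.55, -1.45)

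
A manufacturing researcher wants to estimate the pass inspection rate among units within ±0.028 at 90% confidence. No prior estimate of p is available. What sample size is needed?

Conservative approach: use p = 0.5 (maximizes p(1-p) = 0.25). n = z²(0.25)/E² = 1.645²×0.25/0.028² = 862.9 → n = 863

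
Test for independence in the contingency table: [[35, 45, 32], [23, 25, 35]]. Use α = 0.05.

χ² = 4.109. df = 2, critical = 5.991. Fail to reject H₀. No evidence of dependence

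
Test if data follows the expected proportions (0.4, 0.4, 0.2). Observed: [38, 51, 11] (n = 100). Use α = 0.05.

Expected: [40.0, 40.0, 20.0]. χ² = 7.175. df = 2, critical = 5.991. Reject H₀.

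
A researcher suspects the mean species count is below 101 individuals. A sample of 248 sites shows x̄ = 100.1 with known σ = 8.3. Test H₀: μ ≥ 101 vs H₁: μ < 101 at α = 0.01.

z = -1.708. Critical value: -2.33. Fail to reject H₀.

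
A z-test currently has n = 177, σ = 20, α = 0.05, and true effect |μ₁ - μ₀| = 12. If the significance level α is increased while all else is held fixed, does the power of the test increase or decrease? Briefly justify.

Power increases: a larger α lowers the critical value, so more of the H₁ sampling distribution falls in the rejection region.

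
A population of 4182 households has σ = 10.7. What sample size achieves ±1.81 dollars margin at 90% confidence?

Without FPC: n₀ = (1.645×10.7/1.81)² = 94.568. With FPC: n = n₀N/(n₀+N-1) = 92.5 → n = 93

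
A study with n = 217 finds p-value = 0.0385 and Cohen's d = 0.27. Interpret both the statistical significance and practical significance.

Statistically significant (p = 0.0385 < 0.05). Cohen's d = 0.27 indicates a small effect size. Both statistical and practical significance should be considered.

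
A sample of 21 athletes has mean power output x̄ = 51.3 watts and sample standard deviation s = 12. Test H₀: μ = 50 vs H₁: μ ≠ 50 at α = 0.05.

t = (x̄ - μ₀)/(s/√n) = (51.3 - 50)/(12/√21) = 0.496. df = 20, critical t = ±2.086. Fail to reject H₀.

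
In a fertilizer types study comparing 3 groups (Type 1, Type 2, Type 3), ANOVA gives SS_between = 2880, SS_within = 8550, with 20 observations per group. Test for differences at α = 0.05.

df_between = 2, df_within = 57. F = MS_between/MS_within = 1440.0/150.0 = 9.6. F_crit ≈ 3.159. Reject H₀. At least one mean differs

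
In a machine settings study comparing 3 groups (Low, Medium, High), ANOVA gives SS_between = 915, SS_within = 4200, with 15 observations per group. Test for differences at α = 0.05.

df_between = 2, df_within = 42. F = MS_between/MS_within = 457.5/100.0 = 4.575. F_crit ≈ 3.22. Reject H₀. At least one mean differs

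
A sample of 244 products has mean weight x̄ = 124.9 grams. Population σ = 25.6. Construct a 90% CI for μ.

CI = x̄ ± z*(σ/√n) = 124.9 ± 1.645(25.6/√244) = 124.9 ± 2.7 = (122.2, 127.6)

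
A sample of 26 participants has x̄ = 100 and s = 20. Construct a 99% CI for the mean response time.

CI = x̄ ± t*(s/√n) = 100 ± 2.787(20/√26) = (89.07, 110.93)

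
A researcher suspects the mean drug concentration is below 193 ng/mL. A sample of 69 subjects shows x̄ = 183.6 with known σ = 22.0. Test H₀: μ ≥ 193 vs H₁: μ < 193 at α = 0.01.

z = -3.549. Critical value: -2.33. Reject H₀.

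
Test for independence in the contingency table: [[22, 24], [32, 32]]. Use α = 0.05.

χ² = 0.051. df = 1, critical = 3.841. Fail to reject H₀. No evidence of dependence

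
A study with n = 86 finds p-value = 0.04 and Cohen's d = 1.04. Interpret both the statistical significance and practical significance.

Statistically significant (p = 0.04 < 0.05). Cohen's d = 1.04 indicates a large effect size. Both statistical and practical significance should be considered.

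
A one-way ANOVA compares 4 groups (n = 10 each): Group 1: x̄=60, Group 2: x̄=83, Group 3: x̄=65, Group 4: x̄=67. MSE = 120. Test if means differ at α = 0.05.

Grand mean = 68.75. SS_between = 2967.5, MS_between = 989.17. F = 8.243, F_crit ≈ 2.866. Reject H₀.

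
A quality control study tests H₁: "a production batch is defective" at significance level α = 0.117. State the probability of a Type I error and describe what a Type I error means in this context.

P(Type I error) = α = 0.117. A Type I error is rejecting H₀ when H₀ is actually true (false positive) — here, concluding that a production batch is defective when in fact this is not the case. Consequence: scrapping a good batch — wasted material and cost for no reason.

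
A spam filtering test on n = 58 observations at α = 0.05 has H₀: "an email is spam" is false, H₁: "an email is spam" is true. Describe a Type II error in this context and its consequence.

Type II error: failing to reject H₀ when it is false — concluding that an email is spam is not supported when in fact it is. Consequence: a spam email lands in the inbox.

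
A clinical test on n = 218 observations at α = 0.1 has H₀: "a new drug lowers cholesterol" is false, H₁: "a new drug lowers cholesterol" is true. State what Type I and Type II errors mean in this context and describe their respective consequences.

Type I (false positive): concluding that a new drug lowers cholesterol when it is not — approving an ineffective drug — patients take a useless medication and may skip effective alternatives. Type II (false negative): failing to conclude that a new drug lowers cholesterol when it is — shelving an effective drug — patients miss out on a treatment that would have helped. Which is costlier depends on domain priorities and is a judgement call rather than a statistical fact.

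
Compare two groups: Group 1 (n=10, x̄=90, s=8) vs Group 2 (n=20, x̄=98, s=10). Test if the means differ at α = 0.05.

Pooled sp = 9.4. t = -2.197, df = 28. Critical t = ±2.048. Reject H₀.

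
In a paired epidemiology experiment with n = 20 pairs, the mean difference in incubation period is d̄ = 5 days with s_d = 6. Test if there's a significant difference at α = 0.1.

t = d̄/(s_d/√n) = 5/(6/√20) = 3.727. df = 19, critical t = ±1.729. Reject H₀.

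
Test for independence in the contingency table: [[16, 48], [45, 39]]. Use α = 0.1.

χ² = 12.239. df = 1, critical = 2.706. Reject H₀. Variables are dependent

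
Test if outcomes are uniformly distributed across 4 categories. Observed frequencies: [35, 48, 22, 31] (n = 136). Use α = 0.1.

Expected = 34 each. χ² = Σ(O-E)²/E = 10.294. df = 3, critical value = 6.251. Reject H₀.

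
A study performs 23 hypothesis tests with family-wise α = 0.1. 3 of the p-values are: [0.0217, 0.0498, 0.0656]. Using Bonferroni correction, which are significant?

Bonferroni α = 0.1/23 = 0.00435. None of the given p-values are significant.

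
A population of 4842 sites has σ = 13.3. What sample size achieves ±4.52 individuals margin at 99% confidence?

Without FPC: n₀ = (2.576×13.3/4.52)² = 57.454. With FPC: n = n₀N/(n₀+N-1) = 56.8 → n = 57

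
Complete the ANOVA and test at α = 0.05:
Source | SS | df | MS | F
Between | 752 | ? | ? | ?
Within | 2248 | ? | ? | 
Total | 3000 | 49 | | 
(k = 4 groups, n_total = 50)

df_between = 3, df_within = 46. MS_between = 250.67, MS_within = 48.87. F = 5.129, F_crit ≈ 2.807. Reject H₀.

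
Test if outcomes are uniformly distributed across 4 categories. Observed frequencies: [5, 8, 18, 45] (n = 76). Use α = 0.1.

Expected = 19 each. χ² = Σ(O-E)²/E = 52.316. df = 3, critical value = 6.251. Reject H₀.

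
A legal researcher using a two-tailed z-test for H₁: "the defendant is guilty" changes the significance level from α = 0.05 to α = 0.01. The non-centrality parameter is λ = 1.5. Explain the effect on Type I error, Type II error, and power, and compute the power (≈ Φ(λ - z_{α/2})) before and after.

Decreasing α from 0.05 to 0.01:
• Type I error rate decreases (α is the Type I rate by definition).
• Critical value moves from z_{α/2} = 1.96 to 2.576, so power = Φ(λ - z_{α/2}) goes from Φ(1.5 - 1.96) = 0.323 to Φ(1.5 - 2.576) = 0.141.
• Type II error rate β = 1 - power therefore increases (0.677 → 0.859).
Appropriate when false positives are costly — here, convicting an innocent person.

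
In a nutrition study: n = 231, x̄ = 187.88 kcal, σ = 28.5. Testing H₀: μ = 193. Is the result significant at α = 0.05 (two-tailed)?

z = (187.88 - 193)/(28.5/√231) = -2.73. Since |z| > 1.96, significant at α = 0.05.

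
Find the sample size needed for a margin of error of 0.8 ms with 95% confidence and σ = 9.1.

n = (z*σ/E)² = (1.96×9.1/0.8)² = 497.1 → n = 498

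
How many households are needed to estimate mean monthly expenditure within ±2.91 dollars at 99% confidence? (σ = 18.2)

n = (z*σ/E)² = (2.576×18.2/2.91)² = 259.6 → n = 260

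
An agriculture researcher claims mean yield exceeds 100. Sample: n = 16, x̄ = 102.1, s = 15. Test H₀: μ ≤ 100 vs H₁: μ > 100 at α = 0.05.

t = (102.1 - 100)/(15/√16) = 0.56, df = 15. Critical t = 1.753. Fail to reject H₀.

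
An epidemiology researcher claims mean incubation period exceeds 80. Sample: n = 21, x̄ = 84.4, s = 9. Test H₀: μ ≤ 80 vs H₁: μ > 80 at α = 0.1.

t = (84.4 - 80)/(9/√21) = 2.24, df = 20. Critical t = 1.325. Reject H₀.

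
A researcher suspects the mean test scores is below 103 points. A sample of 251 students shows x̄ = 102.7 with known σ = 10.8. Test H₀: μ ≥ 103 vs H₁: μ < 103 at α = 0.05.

z = -0.44. Critical value: -1.645. Fail to reject H₀.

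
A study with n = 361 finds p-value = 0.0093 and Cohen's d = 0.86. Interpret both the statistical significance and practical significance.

Statistically significant (p = 0.0093 < 0.05). Cohen's d = 0.86 indicates a large effect size. Both statistical and practical significance should be considered.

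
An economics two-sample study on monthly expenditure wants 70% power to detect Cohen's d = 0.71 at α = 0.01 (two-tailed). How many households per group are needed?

z_{α/2} = 2.576, z_β = Φ⁻¹(0.7) = 0.524. For medium effect (d = 0.71): n per group = 2(z_{α/2} + z_β)²/d² = 2(2.576 + 0.524)²/0.71² = 38.1 → 39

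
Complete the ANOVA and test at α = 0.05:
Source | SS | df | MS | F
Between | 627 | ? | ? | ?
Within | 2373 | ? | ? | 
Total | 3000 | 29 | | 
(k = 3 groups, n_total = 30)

df_between = 2, df_within = 27. MS_between = 313.5, MS_within = 87.89. F = 3.567, F_crit ≈ 3.354. Reject H₀.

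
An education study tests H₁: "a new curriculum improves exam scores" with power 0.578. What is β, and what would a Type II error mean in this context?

β = 1 - power = 1 - 0.578 = 0.422. A Type II error is failing to reject H₀ when H₀ is false (false negative) — here, failing to conclude that a new curriculum improves exam scores when in fact it is true. Consequence: keeping the old curriculum when the new one would have helped students.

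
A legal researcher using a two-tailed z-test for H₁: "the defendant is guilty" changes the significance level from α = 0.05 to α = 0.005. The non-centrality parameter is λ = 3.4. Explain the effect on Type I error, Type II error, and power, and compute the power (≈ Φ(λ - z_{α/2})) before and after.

Decreasing α from 0.05 to 0.005:
• Type I error rate decreases (α is the Type I rate by definition).
• Critical value moves from z_{α/2} = 1.96 to 2.807, so power = Φ(λ - z_{α/2}) goes from Φ(3.4 - 1.96) = 0.925 to Φ(3.4 - 2.807) = 0.723.
• Type II error rate β = 1 - power therefore increases (0.075 → 0.277).
Appropriate when false positives are costly — here, convicting an innocent person.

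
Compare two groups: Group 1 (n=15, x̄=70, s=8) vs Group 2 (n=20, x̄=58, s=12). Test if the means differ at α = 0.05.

Pooled sp = 10.49. t = 3.349, df = 33. Critical t = ±2.035. Reject H₀.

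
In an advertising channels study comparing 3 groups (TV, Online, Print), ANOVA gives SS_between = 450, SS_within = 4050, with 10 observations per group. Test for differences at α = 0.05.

df_between = 2, df_within = 27. F = MS_between/MS_within = 225.0/150.0 = 1.5. F_crit ≈ 3.354. Fail to reject H₀.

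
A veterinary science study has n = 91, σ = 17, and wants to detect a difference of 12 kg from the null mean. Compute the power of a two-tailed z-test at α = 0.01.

SE = σ/√n = 17/√91 = 1.782. Non-centrality λ = d/SE = 12/1.782 = 6.734. Power ≈ Φ(λ - z_{α/2}) = Φ(6.734 - 2.576) = Φ(4.158) = 1.0.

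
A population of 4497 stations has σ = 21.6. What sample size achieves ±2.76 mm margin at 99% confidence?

Without FPC: n₀ = (2.576×21.6/2.76)² = 406.426. With FPC: n = n₀N/(n₀+N-1) = 372.8 → n = 373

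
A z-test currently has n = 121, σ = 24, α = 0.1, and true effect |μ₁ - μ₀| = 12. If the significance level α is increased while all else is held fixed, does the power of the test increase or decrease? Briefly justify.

Power increases: a larger α lowers the critical value, so more of the H₁ sampling distribution falls in the rejection region.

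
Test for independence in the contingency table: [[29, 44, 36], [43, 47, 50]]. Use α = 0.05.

χ² = 1.26. df = 2, critical = 5.991. Fail to reject H₀. No evidence of dependence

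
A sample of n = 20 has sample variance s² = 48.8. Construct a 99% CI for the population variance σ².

df = 19. χ²_{0.005} = 38.582, χ²_{0.995} = 6.844. CI for σ² = ((n-1)s²/χ²_{α/2}, (n-1)s²/χ²_{1-α/2}) = (19·48.8/38.582, 19·48.8/6.844) = (24.03, 135.48)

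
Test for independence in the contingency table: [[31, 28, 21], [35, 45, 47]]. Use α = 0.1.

χ² = 3.66. df = 2, critical = 4.605. Fail to reject H₀. No evidence of dependence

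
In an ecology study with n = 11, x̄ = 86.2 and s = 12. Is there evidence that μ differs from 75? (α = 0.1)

t = (x̄ - μ₀)/(s/√n) = (86.2 - 75)/(12/√11) = 3.096. df = 10, critical t = ±1.812. Reject H₀.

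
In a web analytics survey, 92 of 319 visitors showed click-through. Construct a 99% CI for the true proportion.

p̂ = 0.288. CI = p̂ ± z*√(p̂(1-p̂)/n) = (0.223, 0.354)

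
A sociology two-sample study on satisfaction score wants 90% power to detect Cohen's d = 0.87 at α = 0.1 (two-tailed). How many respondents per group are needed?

z_{α/2} = 1.645, z_β = Φ⁻¹(0.9) = 1.282. For large effect (d = 0.87): n per group = 2(z_{α/2} + z_β)²/d² = 2(1.645 + 1.282)²/0.87² = 22.6 → 23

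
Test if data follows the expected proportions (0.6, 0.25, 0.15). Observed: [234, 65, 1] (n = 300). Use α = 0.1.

Expected: [180.0, 75.0, 45.0]. χ² = 60.556. df = 2, critical = 4.605. Reject H₀.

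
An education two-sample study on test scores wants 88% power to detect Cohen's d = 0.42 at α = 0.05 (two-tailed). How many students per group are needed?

z_{α/2} = 1.96, z_β = Φ⁻¹(0.88) = 1.175. For small effect (d = 0.42): n per group = 2(z_{α/2} + z_β)²/d² = 2(1.96 + 1.175)²/0.42² = 111.4 → 112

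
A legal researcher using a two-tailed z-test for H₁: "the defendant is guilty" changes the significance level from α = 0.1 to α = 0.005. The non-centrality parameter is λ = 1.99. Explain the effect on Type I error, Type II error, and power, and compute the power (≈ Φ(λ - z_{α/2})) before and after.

Decreasing α from 0.1 to 0.005:
• Type I error rate decreases (α is the Type I rate by definition).
• Critical value moves from z_{α/2} = 1.645 to 2.807, so power = Φ(λ - z_{α/2}) goes from Φ(1.99 - 1.645) = 0.635 to Φ(1.99 - 2.807) = 0.207.
• Type II error rate β = 1 - power therefore increases (0.365 → 0.793).
Appropriate when false positives are costly — here, convicting an innocent person.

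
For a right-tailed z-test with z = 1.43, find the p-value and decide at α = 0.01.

p = P(Z > 1.43) = 1 - Φ(1.43) ≈ 0.0764. Since p ≥ 0.01, fail to reject H₀ (not significant) at α = 0.01.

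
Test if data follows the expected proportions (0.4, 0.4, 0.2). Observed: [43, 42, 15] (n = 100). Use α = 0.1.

Expected: [40.0, 40.0, 20.0]. χ² = 1.575. df = 2, critical = 4.605. Fail to reject H₀.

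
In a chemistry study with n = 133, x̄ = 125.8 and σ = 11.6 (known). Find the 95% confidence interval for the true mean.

CI = x̄ ± z*(σ/√n) = 125.8 ± 1.96(11.6/√133) = 125.8 ± 1.97 = (123.83, 127.77)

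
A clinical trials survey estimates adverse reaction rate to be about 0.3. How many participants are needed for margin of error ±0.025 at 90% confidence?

n = z²p(1-p)/E² = 1.645²×0.3×0.7/0.025² = 909.2 → n = 910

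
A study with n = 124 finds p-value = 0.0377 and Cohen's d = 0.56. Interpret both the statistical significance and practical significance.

Statistically significant (p = 0.0377 < 0.05). Cohen's d = 0.56 indicates a medium effect size. Both statistical and practical significance should be considered.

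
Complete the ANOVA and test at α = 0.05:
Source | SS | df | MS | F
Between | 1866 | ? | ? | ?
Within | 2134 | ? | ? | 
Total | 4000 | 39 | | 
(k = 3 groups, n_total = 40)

df_between = 2, df_within = 37. MS_between = 933.0, MS_within = 57.68. F = 16.177, F_crit ≈ 3.252. Reject H₀.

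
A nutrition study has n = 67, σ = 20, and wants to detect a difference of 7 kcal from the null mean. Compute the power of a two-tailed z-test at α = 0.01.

SE = σ/√n = 20/√67 = 2.443. Non-centrality λ = d/SE = 7/2.443 = 2.865. Power ≈ Φ(λ - z_{α/2}) = Φ(2.865 - 2.576) = Φ(0.289) = 0.614.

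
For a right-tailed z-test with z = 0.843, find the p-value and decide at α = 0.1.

p = P(Z > 0.843) = 1 - Φ(0.843) ≈ 0.1996. Since p ≥ 0.1, fail to reject H₀ (not significant) at α = 0.1.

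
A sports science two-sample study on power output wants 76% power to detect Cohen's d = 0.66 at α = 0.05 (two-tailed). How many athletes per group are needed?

z_{α/2} = 1.96, z_β = Φ⁻¹(0.76) = 0.706. For medium effect (d = 0.66): n per group = 2(z_{α/2} + z_β)²/d² = 2(1.96 + 0.706)²/0.66² = 32.6 → 33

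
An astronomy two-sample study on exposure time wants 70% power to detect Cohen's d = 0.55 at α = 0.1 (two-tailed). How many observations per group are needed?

z_{α/2} = 1.645, z_β = Φ⁻¹(0.7) = 0.524. For medium effect (d = 0.55): n per group = 2(z_{α/2} + z_β)²/d² = 2(1.645 + 0.524)²/0.55² = 31.1 → 32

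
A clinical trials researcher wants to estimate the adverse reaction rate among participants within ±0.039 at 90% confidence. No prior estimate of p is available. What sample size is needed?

Conservative approach: use p = 0.5 (maximizes p(1-p) = 0.25). n = z²(0.25)/E² = 1.645²×0.25/0.039² = 444.8 → n = 445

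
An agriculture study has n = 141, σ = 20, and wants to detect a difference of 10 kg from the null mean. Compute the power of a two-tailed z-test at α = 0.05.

SE = σ/√n = 20/√141 = 1.684. Non-centrality λ = d/SE = 10/1.684 = 5.937. Power ≈ Φ(λ - z_{α/2}) = Φ(5.937 - 1.96) = Φ(3.977) = 1.0.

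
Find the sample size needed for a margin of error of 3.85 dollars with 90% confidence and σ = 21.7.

n = (z*σ/E)² = (1.645×21.7/3.85)² = 86.0 → n = 86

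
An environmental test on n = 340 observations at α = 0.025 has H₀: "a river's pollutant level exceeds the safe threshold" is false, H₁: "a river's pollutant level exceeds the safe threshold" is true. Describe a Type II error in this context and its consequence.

Type II error: failing to reject H₀ when it is false — concluding that a river's pollutant level exceeds the safe threshold is not supported when in fact it is. Consequence: allowing unsafe pollution to continue.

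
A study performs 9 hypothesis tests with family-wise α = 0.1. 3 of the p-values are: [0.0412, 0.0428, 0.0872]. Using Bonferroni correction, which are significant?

Bonferroni α = 0.1/9 = 0.01111. None of the given p-values are significant.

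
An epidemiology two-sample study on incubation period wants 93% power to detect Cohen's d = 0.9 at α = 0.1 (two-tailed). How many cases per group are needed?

z_{α/2} = 1.645, z_β = Φ⁻¹(0.93) = 1.476. For large effect (d = 0.9): n per group = 2(z_{α/2} + z_β)²/d² = 2(1.645 + 1.476)²/0.9² = 24.1 → 25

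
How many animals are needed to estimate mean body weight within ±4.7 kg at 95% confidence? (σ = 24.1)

n = (z*σ/E)² = (1.96×24.1/4.7)² = 101.01 → n = 102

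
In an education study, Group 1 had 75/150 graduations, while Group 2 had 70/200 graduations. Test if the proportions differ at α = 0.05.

p̂₁ = 0.5, p̂₂ = 0.35, pooled p̂ = 0.414. z = 2.819. Critical: ±1.96. Reject H₀.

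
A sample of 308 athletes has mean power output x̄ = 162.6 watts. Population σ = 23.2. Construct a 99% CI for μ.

CI = x̄ ± z*(σ/√n) = 162.6 ± 2.576(23.2/√308) = 162.6 ± 3.41 = (159.19, 166.01)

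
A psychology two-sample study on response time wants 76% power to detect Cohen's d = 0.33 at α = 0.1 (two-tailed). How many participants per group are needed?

z_{α/2} = 1.645, z_β = Φ⁻¹(0.76) = 0.706. For small effect (d = 0.33): n per group = 2(z_{α/2} + z_β)²/d² = 2(1.645 + 0.706)²/0.33² = 101.5 → 102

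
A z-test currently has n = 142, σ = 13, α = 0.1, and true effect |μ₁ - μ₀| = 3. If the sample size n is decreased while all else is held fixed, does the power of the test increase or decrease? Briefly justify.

Power decreases: a smaller n inflates the standard error σ/√n, pulling the sampling distribution under H₁ back toward the critical value.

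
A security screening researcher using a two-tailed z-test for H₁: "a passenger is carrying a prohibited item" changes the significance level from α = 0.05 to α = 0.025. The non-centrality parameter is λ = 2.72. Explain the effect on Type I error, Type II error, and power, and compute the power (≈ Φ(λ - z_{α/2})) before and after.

Decreasing α from 0.05 to 0.025:
• Type I error rate decreases (α is the Type I rate by definition).
• Critical value moves from z_{α/2} = 1.96 to 2.241, so power = Φ(λ - z_{α/2}) goes from Φ(2.72 - 1.96) = 0.776 to Φ(2.72 - 2.241) = 0.684.
• Type II error rate β = 1 - power therefore increases (0.224 → 0.316).
Appropriate when false positives are costly — here, detaining an innocent passenger — delay and inconvenience.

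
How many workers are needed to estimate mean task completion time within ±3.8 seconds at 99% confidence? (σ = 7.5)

n = (z*σ/E)² = (2.576×7.5/3.8)² = 25.8 → n = 26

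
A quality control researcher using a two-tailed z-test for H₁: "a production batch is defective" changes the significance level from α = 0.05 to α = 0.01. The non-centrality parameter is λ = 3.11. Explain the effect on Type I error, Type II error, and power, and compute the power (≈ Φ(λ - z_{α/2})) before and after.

Decreasing α from 0.05 to 0.01:
• Type I error rate decreases (α is the Type I rate by definition).
• Critical value moves from z_{α/2} = 1.96 to 2.576, so power = Φ(λ - z_{α/2}) goes from Φ(3.11 - 1.96) = 0.875 to Φ(3.11 - 2.576) = 0.703.
• Type II error rate β = 1 - power therefore increases (0.125 → 0.297).
Appropriate when false positives are costly — here, scrapping a good batch — wasted material and cost for no reason.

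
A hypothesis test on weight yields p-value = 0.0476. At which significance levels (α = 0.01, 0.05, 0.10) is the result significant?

p = 0.0476. Significant at: α = 0.05, 0.1.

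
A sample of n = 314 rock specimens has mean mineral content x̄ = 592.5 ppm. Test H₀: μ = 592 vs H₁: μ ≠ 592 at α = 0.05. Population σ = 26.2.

z = (x̄ - μ₀)/(σ/√n) = (592.5 - 592)/(26.2/√314) = 0.338. Critical value: ±1.96. Since |0.338| ≤ 1.96, Fail to reject H₀.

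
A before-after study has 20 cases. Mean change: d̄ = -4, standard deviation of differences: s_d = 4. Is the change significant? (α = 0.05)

t = d̄/(s_d/√n) = -4/(4/√20) = -4.472. df = 19, critical t = ±2.093. Reject H₀.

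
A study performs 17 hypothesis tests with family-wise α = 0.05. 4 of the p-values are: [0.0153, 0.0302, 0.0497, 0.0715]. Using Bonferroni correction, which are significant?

Bonferroni α = 0.05/17 = 0.00294. None of the given p-values are significant.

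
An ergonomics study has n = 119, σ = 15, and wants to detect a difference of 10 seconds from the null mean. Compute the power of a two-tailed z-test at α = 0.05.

SE = σ/√n = 15/√119 = 1.375. Non-centrality λ = d/SE = 10/1.375 = 7.272. Power ≈ Φ(λ - z_{α/2}) = Φ(7.272 - 1.96) = Φ(5.312) = 1.0.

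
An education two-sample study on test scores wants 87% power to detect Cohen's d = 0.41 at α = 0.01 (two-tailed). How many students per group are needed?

z_{α/2} = 2.576, z_β = Φ⁻¹(0.87) = 1.126. For small effect (d = 0.41): n per group = 2(z_{α/2} + z_β)²/d² = 2(2.576 + 1.126)²/0.41² = 163.1 → 164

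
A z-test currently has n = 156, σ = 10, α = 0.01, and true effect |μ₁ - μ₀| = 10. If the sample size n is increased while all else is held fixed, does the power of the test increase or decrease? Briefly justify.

Power increases: a larger n shrinks the standard error σ/√n, moving the sampling distribution under H₁ further from the critical value.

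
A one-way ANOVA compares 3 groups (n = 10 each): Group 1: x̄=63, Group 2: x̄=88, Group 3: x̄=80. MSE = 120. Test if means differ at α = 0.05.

Grand mean = 77.0. SS_between = 3260.0, MS_between = 1630.0. F = 13.583, F_crit ≈ 3.354. Reject H₀.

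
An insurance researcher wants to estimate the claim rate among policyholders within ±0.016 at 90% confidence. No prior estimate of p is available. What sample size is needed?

Conservative approach: use p = 0.5 (maximizes p(1-p) = 0.25). n = z²(0.25)/E² = 1.645²×0.25/0.016² = 2642.6 → n = 2643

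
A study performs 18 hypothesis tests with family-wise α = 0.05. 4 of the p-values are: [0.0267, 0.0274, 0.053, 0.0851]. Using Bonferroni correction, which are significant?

Bonferroni α = 0.05/18 = 0.00278. None of the given p-values are significant.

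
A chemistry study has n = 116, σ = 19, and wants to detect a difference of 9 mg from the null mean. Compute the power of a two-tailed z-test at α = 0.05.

SE = σ/√n = 19/√116 = 1.764. Non-centrality λ = d/SE = 9/1.764 = 5.102. Power ≈ Φ(λ - z_{α/2}) = Φ(5.102 - 1.96) = Φ(3.142) = 0.999.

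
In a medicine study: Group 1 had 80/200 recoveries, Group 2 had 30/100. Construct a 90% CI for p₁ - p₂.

p̂₁ = 0.4, p̂₂ = 0.3. Difference = 0.1. CI = (0.006, 0.194)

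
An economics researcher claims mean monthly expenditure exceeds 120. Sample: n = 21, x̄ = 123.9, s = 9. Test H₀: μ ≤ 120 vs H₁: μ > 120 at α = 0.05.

t = (123.9 - 120)/(9/√21) = 1.986, df = 20. Critical t = 1.725. Reject H₀.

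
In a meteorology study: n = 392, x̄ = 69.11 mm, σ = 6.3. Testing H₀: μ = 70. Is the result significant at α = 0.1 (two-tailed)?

z = (69.11 - 70)/(6.3/√392) = -2.797. Since |z| > 1.645, significant at α = 0.1.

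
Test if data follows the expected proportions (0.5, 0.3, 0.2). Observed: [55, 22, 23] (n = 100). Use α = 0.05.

Expected: [50.0, 30.0, 20.0]. χ² = 3.083. df = 2, critical = 5.991. Fail to reject H₀.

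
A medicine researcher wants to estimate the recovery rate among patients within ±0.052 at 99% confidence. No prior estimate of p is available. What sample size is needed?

Conservative approach: use p = 0.5 (maximizes p(1-p) = 0.25). n = z²(0.25)/E² = 2.576²×0.25/0.052² = 613.5 → n = 614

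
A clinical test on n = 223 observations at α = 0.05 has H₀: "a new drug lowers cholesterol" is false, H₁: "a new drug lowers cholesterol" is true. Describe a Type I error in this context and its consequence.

Type I error: rejecting H₀ when it is true — concluding that a new drug lowers cholesterol when in fact it is not. Consequence: approving an ineffective drug — patients take a useless medication and may skip effective alternatives.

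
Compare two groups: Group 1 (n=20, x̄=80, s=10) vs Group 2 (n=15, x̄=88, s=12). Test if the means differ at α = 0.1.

Pooled sp = 10.89. t = -2.15, df = 33. Critical t = ±1.692. Reject H₀.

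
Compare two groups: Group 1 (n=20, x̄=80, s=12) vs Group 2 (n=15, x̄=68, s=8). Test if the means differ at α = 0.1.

Pooled sp = 10.49. t = 3.349, df = 33. Critical t = ±1.692. Reject H₀.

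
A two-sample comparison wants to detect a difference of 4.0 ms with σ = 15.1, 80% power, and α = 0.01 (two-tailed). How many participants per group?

n per group = 2(z_α/2 + z_β)²σ²/d² = 2×(2.576 + 0.84)²×15.1²/4.0² = 332.6 → n = 333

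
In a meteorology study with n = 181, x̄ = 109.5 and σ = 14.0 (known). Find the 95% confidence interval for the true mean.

CI = x̄ ± z*(σ/√n) = 109.5 ± 1.96(14.0/√181) = 109.5 ± 2.04 = (107.46, 111.54)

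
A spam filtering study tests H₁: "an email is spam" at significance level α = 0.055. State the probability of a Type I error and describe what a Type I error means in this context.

P(Type I error) = α = 0.055. A Type I error is rejecting H₀ when H₀ is actually true (false positive) — here, concluding that an email is spam when in fact this is not the case. Consequence: a legitimate email is sent to the spam folder and the user misses it.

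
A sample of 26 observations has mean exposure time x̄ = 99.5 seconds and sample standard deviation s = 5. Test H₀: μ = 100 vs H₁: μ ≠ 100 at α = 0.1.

t = (x̄ - μ₀)/(s/√n) = (99.5 - 100)/(5/√26) = -0.51. df = 25, critical t = ±1.708. Fail to reject H₀.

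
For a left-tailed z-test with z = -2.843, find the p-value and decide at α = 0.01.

p = P(Z < -2.843) = Φ(-2.843) ≈ 0.0022. Since p < 0.01, reject H₀ (significant) at α = 0.01.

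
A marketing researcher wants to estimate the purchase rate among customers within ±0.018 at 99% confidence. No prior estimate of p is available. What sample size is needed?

Conservative approach: use p = 0.5 (maximizes p(1-p) = 0.25). n = z²(0.25)/E² = 2.576²×0.25/0.018² = 5120.2 → n = 5121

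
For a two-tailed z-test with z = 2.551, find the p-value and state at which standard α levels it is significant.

p = 2·P(Z > |2.551|) = 2·(1 - Φ(2.551)) ≈ 0.0107. Significant at α = 0.1; Significant at α = 0.05.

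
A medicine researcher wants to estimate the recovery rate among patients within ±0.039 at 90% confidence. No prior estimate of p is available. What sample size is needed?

Conservative approach: use p = 0.5 (maximizes p(1-p) = 0.25). n = z²(0.25)/E² = 1.645²×0.25/0.039² = 444.8 → n = 445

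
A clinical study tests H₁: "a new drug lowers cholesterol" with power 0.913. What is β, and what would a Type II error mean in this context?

β = 1 - power = 1 - 0.913 = 0.087. A Type II error is failing to reject H₀ when H₀ is false (false negative) — here, failing to conclude that a new drug lowers cholesterol when in fact it is true. Consequence: shelving an effective drug — patients miss out on a treatment that would have helped.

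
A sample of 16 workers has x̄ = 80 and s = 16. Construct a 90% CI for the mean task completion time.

CI = x̄ ± t*(s/√n) = 80 ± 1.753(16/√16) = (72.99, 87.01)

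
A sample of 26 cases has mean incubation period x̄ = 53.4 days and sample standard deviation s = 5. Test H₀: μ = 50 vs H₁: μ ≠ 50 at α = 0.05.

t = (x̄ - μ₀)/(s/√n) = (53.4 - 50)/(5/√26) = 3.467. df = 25, critical t = ±2.06. Reject H₀.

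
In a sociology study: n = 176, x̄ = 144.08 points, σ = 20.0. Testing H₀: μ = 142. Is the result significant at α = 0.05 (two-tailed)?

z = (144.08 - 142)/(20.0/√176) = 1.38. Since |z| ≤ 1.96, not significant at α = 0.05.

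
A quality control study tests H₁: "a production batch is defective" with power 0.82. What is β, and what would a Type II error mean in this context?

β = 1 - power = 1 - 0.82 = 0.18. A Type II error is failing to reject H₀ when H₀ is false (false negative) — here, failing to conclude that a production batch is defective when in fact it is true. Consequence: shipping a defective batch — faulty products reach customers.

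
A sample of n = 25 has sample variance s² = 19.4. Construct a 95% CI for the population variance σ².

df = 24. χ²_{0.025} = 39.364, χ²_{0.975} = 12.401. CI for σ² = ((n-1)s²/χ²_{α/2}, (n-1)s²/χ²_{1-α/2}) = (24·19.4/39.364, 24·19.4/12.401) = (11.83, 37.55)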